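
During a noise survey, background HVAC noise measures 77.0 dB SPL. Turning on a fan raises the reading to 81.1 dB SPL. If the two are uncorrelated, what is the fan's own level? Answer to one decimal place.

79.0 dB SPL

Remove the background by subtracting linear intensities:
L_src = 10·log₁₀(10^(81.1/10) − 10^(77.0/10)) = 10·log₁₀(78710000) = 79.0 dB SPL.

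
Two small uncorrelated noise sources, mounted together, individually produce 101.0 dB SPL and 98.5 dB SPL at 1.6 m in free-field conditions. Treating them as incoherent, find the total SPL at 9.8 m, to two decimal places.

87.20 dB SPL

Combined at 1.6 m: 10·log₁₀(10^(101.0/10)+10^(98.5/10)) = 102.938 dB SPL.
Then apply −20·log₁₀(9.8/1.6) = -15.742 dB → 87.20 dB SPL.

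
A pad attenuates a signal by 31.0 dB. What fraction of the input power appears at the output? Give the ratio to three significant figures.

Power ratio = 10^(dB/10).
10^(-31.0/10) = 10^(-3.100) = 0.000794.

0.000794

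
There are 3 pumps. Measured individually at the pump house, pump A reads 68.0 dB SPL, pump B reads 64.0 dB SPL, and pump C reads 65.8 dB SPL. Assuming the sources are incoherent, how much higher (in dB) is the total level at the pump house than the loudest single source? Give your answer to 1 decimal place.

Incoherent sources sum as intensities:
L_total = 10·log₁₀(10^(68.0/10) + 10^(64.0/10) + 10^(65.8/10)) = 71.01 dB SPL.
Excess over the loudest (68.0 dB): 71.01 − 68.0 = 3.0 dB.

3.0 dB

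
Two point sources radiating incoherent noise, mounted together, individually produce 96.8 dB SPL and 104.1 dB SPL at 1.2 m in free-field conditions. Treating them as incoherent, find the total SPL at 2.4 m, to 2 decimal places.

98.82 dB SPL

Combined at 1.2 m: 10·log₁₀(10^(96.8/10)+10^(104.1/10)) = 104.842 dB SPL.
Then apply −20·log₁₀(2.4/1.2) = -6.021 dB → 98.82 dB SPL.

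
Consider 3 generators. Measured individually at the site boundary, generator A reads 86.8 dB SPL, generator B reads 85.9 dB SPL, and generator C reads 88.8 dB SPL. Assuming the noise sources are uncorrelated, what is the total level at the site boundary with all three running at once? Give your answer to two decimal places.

92.11 dB SPL

Uncorrelated sources add in intensity (power), not in dB.
L_total = 10·log₁₀(10^(86.8/10) + 10^(85.9/10) + 10^(88.8/10)) = 10·log₁₀(1626000000) = 92.11 dB SPL.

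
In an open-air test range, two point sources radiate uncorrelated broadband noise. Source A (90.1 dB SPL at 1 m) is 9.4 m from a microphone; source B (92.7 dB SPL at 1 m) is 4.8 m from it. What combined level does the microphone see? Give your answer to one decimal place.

79.7 dB SPL

At the listener: L_A = 90.1 − 20·log₁₀(9.4) = 70.64 dB; L_B = 92.7 − 20·log₁₀(4.8) = 79.08 dB.
Combined: 10·log₁₀(10^(70.64/10)+10^(79.08/10)) = 79.7 dB SPL.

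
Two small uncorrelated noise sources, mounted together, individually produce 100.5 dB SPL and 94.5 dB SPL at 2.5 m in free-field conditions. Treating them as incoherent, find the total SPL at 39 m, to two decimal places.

Combined at 2.5 m: 10·log₁₀(10^(100.5/10)+10^(94.5/10)) = 101.473 dB SPL.
Then apply −20·log₁₀(39/2.5) = -23.862 dB → 77.61 dB SPL.

77.61 dB SPL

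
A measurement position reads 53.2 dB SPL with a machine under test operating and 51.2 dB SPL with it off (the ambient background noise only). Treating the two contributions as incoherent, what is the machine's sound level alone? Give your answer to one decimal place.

48.9 dB SPL

Background correction is a power subtraction:
L_src = 10·log₁₀(10^(53.2/10) − 10^(51.2/10)) = 10·log₁₀(77100) = 48.9 dB SPL.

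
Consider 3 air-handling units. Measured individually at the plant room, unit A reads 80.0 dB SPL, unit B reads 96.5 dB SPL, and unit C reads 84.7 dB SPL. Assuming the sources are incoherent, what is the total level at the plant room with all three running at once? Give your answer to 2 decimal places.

Add the sources as powers (linear), then convert back to dB:
L_total = 10·log₁₀(10^(80.0/10) + 10^(96.5/10) + 10^(84.7/10)) = 10·log₁₀(4862000000) = 96.87 dB SPL.

96.87 dB SPL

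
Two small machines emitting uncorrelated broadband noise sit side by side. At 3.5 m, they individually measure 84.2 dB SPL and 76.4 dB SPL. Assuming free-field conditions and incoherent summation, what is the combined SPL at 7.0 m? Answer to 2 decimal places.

78.85 dB SPL

Combined at 3.5 m: 10·log₁₀(10^(84.2/10)+10^(76.4/10)) = 84.867 dB SPL.
Then apply −20·log₁₀(7.0/3.5) = -6.021 dB → 78.85 dB SPL.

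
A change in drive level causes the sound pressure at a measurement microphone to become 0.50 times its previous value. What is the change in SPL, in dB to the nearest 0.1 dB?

SPL change from a pressure ratio uses the 20·log₁₀ form:
20·log₁₀(0.50) = -6.0 dB.

-6.0 dB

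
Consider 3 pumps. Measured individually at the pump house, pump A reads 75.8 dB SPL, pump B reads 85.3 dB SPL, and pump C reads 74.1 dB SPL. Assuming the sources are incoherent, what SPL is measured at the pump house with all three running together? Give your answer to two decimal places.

Uncorrelated sources add in intensity (power), not in dB.
L_total = 10·log₁₀(10^(75.8/10) + 10^(85.3/10) + 10^(74.1/10)) = 10·log₁₀(402600000) = 86.05 dB SPL.

86.05 dB SPL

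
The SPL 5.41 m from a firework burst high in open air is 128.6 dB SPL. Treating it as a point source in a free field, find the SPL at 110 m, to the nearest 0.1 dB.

102.4 dB SPL

For a point source in a free field, ΔL = −20·log₁₀(d₂/d₁).
ΔL = −20·log₁₀(110/5.41) = -26.16 dB, so L₂ = 128.6 + (-26.16) = 102.4 dB SPL.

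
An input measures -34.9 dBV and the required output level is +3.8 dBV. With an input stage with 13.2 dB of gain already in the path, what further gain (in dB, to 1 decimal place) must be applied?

The required make-up gain is the shortfall in the dB sum.
G = +3.8 − (-34.9) − 13.2 = 25.5 dB.

25.5 dB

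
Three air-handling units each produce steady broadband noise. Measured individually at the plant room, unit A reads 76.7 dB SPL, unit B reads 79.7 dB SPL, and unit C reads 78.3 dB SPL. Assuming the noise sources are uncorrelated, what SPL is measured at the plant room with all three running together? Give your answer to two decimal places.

Uncorrelated sources add in intensity (power), not in dB.
L_total = 10·log₁₀(10^(76.7/10) + 10^(79.7/10) + 10^(78.3/10)) = 10·log₁₀(207700000) = 83.17 dB SPL.

83.17 dB SPL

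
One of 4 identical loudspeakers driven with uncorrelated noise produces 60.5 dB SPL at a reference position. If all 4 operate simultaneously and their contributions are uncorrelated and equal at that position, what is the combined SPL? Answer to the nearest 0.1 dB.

4 equal incoherent sources raise the level by 10·log₁₀(4) = 6.02 dB.
L_total = 60.5 + 6.02 = 66.5 dB SPL.

66.5 dB SPL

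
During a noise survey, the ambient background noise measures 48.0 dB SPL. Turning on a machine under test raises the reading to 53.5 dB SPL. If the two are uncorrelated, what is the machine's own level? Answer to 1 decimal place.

52.1 dB SPL

Subtract intensities: L_src = 10·log₁₀(10^(L_total/10) − 10^(L_bg/10)).
L_src = 10·log₁₀(10^(53.5/10) − 10^(48.0/10)) = 10·log₁₀(160800) = 52.1 dB SPL.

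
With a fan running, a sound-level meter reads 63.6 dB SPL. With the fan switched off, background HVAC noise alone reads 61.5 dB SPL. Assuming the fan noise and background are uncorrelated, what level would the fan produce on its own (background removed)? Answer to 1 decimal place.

59.4 dB SPL

Subtract intensities: L_src = 10·log₁₀(10^(L_total/10) − 10^(L_bg/10)).
L_src = 10·log₁₀(10^(63.6/10) − 10^(61.5/10)) = 10·log₁₀(878300) = 59.4 dB SPL.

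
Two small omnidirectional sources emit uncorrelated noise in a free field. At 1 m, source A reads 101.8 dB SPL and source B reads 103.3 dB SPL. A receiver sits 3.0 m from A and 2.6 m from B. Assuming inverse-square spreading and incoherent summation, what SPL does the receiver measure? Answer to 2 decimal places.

96.85 dB SPL

At the listener: L_A = 101.8 − 20·log₁₀(3.0) = 92.258 dB; L_B = 103.3 − 20·log₁₀(2.6) = 95.001 dB.
Combined: 10·log₁₀(10^(92.258/10)+10^(95.001/10)) = 96.85 dB SPL.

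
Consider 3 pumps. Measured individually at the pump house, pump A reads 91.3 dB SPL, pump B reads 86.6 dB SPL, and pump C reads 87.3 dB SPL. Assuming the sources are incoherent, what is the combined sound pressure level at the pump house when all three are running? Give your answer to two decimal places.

Add the sources as powers (linear), then convert back to dB:
L_total = 10·log₁₀(10^(91.3/10) + 10^(86.6/10) + 10^(87.3/10)) = 10·log₁₀(2343000000) = 93.70 dB SPL.

93.70 dB SPL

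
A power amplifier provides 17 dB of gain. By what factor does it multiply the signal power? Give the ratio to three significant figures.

50.1

Power ratio = 10^(dB/10).
10^(17/10) = 10^(1.700) = 50.1.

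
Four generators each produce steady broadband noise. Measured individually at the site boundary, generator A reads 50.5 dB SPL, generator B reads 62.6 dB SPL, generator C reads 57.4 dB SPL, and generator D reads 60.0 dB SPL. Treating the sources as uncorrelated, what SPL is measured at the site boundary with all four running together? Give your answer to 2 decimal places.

Uncorrelated sources add in intensity (power), not in dB.
L_total = 10·log₁₀(10^(50.5/10) + 10^(62.6/10) + 10^(57.4/10) + 10^(60.0/10)) = 10·log₁₀(3481000) = 65.42 dB SPL.

65.42 dB SPL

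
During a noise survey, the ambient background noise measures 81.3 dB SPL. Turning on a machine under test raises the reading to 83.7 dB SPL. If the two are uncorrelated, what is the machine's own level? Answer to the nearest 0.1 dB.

Background correction is a power subtraction:
L_src = 10·log₁₀(10^(83.7/10) − 10^(81.3/10)) = 10·log₁₀(99530000) = 80.0 dB SPL.

80.0 dB SPL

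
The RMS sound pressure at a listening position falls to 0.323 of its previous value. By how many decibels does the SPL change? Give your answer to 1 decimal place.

SPL change from a pressure ratio uses the 20·log₁₀ form:
20·log₁₀(0.323) = -9.8 dB.

-9.8 dB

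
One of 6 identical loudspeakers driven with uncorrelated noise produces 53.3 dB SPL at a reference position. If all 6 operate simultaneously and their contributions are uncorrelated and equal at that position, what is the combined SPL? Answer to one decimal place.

61.1 dB SPL

6 equal incoherent sources raise the level by 10·log₁₀(6) = 7.78 dB.
L_total = 53.3 + 7.78 = 61.1 dB SPL.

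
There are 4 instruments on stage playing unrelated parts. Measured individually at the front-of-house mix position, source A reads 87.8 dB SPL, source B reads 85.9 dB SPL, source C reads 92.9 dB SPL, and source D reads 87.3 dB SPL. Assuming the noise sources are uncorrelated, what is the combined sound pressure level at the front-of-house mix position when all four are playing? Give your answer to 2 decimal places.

95.41 dB SPL

Incoherent sources sum as intensities:
L_total = 10·log₁₀(10^(87.8/10) + 10^(85.9/10) + 10^(92.9/10) + 10^(87.3/10)) = 10·log₁₀(3478000000) = 95.41 dB SPL.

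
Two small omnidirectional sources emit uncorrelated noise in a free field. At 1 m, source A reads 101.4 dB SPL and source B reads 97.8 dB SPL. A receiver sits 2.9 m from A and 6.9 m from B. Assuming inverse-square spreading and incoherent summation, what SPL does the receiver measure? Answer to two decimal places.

At the listener: L_A = 101.4 − 20·log₁₀(2.9) = 92.152 dB; L_B = 97.8 − 20·log₁₀(6.9) = 81.023 dB.
Combined: 10·log₁₀(10^(92.152/10)+10^(81.023/10)) = 92.47 dB SPL.

92.47 dB SPL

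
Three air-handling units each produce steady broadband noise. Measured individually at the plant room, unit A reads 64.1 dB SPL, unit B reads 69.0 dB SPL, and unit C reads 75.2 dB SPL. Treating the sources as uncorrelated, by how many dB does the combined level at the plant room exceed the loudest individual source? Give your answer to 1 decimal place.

Incoherent sources sum as intensities:
L_total = 10·log₁₀(10^(64.1/10) + 10^(69.0/10) + 10^(75.2/10)) = 76.40 dB SPL.
Excess over the loudest (75.2 dB): 76.40 − 75.2 = 1.2 dB.

1.2 dB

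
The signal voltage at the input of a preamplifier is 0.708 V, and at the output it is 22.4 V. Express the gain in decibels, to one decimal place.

For a voltage ratio, dB = 20·log₁₀(V₂/V₁).
20·log₁₀(22.4/0.708) = 20·log₁₀(31.64) = 30.0 dB.

30.0 dB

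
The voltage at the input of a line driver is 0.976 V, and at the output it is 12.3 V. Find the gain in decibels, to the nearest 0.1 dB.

For a voltage ratio, dB = 20·log₁₀(V₂/V₁).
20·log₁₀(12.3/0.976) = 20·log₁₀(12.60) = 22.0 dB.

22.0 dB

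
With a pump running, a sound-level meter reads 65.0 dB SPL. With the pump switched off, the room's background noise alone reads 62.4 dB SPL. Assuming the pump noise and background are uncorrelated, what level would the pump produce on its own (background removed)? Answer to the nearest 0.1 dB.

61.5 dB SPL

Background correction is a power subtraction:
L_src = 10·log₁₀(10^(65.0/10) − 10^(62.4/10)) = 10·log₁₀(1424000) = 61.5 dB SPL.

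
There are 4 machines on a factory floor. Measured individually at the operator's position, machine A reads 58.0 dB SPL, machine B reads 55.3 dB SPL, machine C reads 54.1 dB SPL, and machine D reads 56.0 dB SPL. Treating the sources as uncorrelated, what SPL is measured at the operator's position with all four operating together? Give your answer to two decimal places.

62.11 dB SPL

Add the sources as powers (linear), then convert back to dB:
L_total = 10·log₁₀(10^(58.0/10) + 10^(55.3/10) + 10^(54.1/10) + 10^(56.0/10)) = 10·log₁₀(1625000) = 62.11 dB SPL.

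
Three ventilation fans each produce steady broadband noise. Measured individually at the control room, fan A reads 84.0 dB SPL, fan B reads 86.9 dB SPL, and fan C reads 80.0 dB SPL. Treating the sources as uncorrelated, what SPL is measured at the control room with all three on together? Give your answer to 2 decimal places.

89.25 dB SPL

Add the sources as powers (linear), then convert back to dB:
L_total = 10·log₁₀(10^(84.0/10) + 10^(86.9/10) + 10^(80.0/10)) = 10·log₁₀(841000000) = 89.25 dB SPL.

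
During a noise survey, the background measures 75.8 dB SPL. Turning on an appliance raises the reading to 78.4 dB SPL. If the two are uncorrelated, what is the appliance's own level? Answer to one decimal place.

74.9 dB SPL

Remove the background by subtracting linear intensities:
L_src = 10·log₁₀(10^(78.4/10) − 10^(75.8/10)) = 10·log₁₀(31160000) = 74.9 dB SPL.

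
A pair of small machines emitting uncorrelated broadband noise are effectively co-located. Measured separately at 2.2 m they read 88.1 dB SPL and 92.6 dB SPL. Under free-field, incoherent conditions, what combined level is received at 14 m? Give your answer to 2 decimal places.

77.84 dB SPL

Combined at 2.2 m: 10·log₁₀(10^(88.1/10)+10^(92.6/10)) = 93.919 dB SPL.
Then apply −20·log₁₀(14/2.2) = -16.074 dB → 77.84 dB SPL.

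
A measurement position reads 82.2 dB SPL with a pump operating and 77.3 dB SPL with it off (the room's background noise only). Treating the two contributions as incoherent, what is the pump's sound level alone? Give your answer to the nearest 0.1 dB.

80.5 dB SPL

Subtract intensities: L_src = 10·log₁₀(10^(L_total/10) − 10^(L_bg/10)).
L_src = 10·log₁₀(10^(82.2/10) − 10^(77.3/10)) = 10·log₁₀(112300000) = 80.5 dB SPL.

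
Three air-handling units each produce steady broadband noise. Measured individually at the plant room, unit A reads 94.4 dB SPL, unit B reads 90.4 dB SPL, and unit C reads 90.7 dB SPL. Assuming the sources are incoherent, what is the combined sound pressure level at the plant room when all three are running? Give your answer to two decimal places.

Incoherent sources sum as intensities:
L_total = 10·log₁₀(10^(94.4/10) + 10^(90.4/10) + 10^(90.7/10)) = 10·log₁₀(5026000000) = 97.01 dB SPL.

97.01 dB SPL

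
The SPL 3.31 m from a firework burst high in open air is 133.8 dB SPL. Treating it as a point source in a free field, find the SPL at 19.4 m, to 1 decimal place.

118.4 dB SPL

Inverse-square spreading gives ΔL = −20·log₁₀(d₂/d₁).
ΔL = −20·log₁₀(19.4/3.31) = -15.36 dB, so L₂ = 133.8 + (-15.36) = 118.4 dB SPL.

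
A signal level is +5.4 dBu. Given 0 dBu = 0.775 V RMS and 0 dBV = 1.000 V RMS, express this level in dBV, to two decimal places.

+3.19 dBV

The offset between the scales is 20·log₁₀(0.775/1.000) = −2.214 dB.
So dBV = +5.4 − 2.214 = +3.19 dBV.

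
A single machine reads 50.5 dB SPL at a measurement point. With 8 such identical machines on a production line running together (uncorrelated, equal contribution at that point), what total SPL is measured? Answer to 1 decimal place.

59.5 dB SPL

8 equal incoherent sources raise the level by 10·log₁₀(8) = 9.03 dB.
L_total = 50.5 + 9.03 = 59.5 dB SPL.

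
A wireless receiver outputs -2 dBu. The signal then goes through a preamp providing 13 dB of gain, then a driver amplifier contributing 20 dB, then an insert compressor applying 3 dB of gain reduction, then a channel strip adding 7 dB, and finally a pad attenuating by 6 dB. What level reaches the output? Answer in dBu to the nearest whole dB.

Gain stages sum in dB:
-2 + 13 + 20 − 3 + 7 − 6 = +29 dBu.

+29 dBu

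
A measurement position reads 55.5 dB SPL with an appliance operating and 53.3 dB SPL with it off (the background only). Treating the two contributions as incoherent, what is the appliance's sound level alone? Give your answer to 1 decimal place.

Background correction is a power subtraction:
L_src = 10·log₁₀(10^(55.5/10) − 10^(53.3/10)) = 10·log₁₀(141000) = 51.5 dB SPL.

51.5 dB SPL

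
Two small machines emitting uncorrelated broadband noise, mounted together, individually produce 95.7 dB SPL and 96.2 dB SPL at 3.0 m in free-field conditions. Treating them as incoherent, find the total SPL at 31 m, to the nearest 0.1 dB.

78.7 dB SPL

Combined at 3.0 m: 10·log₁₀(10^(95.7/10)+10^(96.2/10)) = 98.97 dB SPL.
Then apply −20·log₁₀(31/3.0) = -20.28 dB → 78.7 dB SPL.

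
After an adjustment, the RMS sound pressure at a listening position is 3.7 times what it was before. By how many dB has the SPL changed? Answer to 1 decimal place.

11.4 dB

Sound pressure is an amplitude quantity: ΔL = 20·log₁₀(p₂/p₁).
20·log₁₀(3.7) = 11.4 dB.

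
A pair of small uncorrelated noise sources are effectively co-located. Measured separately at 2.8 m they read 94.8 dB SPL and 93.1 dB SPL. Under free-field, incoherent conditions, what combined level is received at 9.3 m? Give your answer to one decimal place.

86.6 dB SPL

Combined at 2.8 m: 10·log₁₀(10^(94.8/10)+10^(93.1/10)) = 97.04 dB SPL.
Then apply −20·log₁₀(9.3/2.8) = -10.43 dB → 86.6 dB SPL.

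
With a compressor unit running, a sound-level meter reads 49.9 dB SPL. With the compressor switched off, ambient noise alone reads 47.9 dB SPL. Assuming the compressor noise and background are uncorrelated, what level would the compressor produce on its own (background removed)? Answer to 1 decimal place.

45.6 dB SPL

Background correction is a power subtraction:
L_src = 10·log₁₀(10^(49.9/10) − 10^(47.9/10)) = 10·log₁₀(36060) = 45.6 dB SPL.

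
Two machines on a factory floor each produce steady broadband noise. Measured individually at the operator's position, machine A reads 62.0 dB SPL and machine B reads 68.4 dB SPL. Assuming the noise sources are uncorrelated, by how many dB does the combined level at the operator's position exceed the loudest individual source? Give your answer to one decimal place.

0.9 dB

Uncorrelated sources add in intensity (power), not in dB.
L_total = 10·log₁₀(10^(62.0/10) + 10^(68.4/10)) = 69.30 dB SPL.
Excess over the loudest (68.4 dB): 69.30 − 68.4 = 0.9 dB.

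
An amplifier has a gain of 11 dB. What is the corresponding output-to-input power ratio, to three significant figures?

12.6

Power ratio = 10^(dB/10).
10^(11/10) = 10^(1.100) = 12.6.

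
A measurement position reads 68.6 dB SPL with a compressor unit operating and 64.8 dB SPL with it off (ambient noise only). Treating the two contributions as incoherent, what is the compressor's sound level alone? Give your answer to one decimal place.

Remove the background by subtracting linear intensities:
L_src = 10·log₁₀(10^(68.6/10) − 10^(64.8/10)) = 10·log₁₀(4224000) = 66.3 dB SPL.

66.3 dB SPL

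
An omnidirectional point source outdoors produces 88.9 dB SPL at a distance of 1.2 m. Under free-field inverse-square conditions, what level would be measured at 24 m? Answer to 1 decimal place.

62.9 dB SPL

Inverse-square spreading gives ΔL = −20·log₁₀(d₂/d₁).
ΔL = −20·log₁₀(24/1.2) = -26.02 dB, so L₂ = 88.9 + (-26.02) = 62.9 dB SPL.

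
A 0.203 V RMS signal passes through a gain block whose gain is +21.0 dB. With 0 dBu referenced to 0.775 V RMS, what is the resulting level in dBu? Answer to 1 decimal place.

Input level: 20·log₁₀(0.203/0.775) = -11.64 dBu.
Output: -11.64 + 21.0 = +9.4 dBu.

+9.4 dBu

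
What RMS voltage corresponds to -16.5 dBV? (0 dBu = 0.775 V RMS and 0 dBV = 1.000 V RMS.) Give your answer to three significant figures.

V = 1.000 V × 10^(-16.5/20).
= 1.000 × 0.1496 = 0.150 V.

0.150 V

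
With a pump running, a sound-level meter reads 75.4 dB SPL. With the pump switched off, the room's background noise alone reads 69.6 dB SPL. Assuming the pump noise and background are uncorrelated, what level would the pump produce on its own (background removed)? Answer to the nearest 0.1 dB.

Background correction is a power subtraction:
L_src = 10·log₁₀(10^(75.4/10) − 10^(69.6/10)) = 10·log₁₀(25550000) = 74.1 dB SPL.

74.1 dB SPL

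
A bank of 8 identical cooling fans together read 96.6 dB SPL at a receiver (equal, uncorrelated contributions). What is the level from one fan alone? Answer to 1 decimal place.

87.6 dB SPL

8 equal incoherent sources add 10·log₁₀(8) = 9.03 dB over one source.
L_one = 96.6 − 9.03 = 87.6 dB SPL.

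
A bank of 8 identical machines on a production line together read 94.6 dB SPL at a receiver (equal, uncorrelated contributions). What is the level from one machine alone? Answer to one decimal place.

85.6 dB SPL

8 equal incoherent sources add 10·log₁₀(8) = 9.03 dB over one source.
L_one = 94.6 − 9.03 = 85.6 dB SPL.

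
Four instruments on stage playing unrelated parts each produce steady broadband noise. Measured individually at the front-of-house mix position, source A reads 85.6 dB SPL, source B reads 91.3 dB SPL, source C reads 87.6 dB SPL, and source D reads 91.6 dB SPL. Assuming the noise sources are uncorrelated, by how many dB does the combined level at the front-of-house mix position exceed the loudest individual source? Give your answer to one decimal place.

Uncorrelated sources add in intensity (power), not in dB.
L_total = 10·log₁₀(10^(85.6/10) + 10^(91.3/10) + 10^(87.6/10) + 10^(91.6/10)) = 95.72 dB SPL.
Excess over the loudest (91.6 dB): 95.72 − 91.6 = 4.1 dB.

4.1 dB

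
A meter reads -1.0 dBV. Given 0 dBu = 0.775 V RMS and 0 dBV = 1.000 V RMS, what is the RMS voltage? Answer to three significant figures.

V = 1.000 V × 10^(-1.0/20).
= 1.000 × 0.8913 = 0.891 V.

0.891 V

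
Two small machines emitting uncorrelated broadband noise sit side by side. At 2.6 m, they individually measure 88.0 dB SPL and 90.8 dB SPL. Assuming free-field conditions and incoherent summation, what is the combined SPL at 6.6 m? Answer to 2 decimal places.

Combined at 2.6 m: 10·log₁₀(10^(88.0/10)+10^(90.8/10)) = 92.632 dB SPL.
Then apply −20·log₁₀(6.6/2.6) = -8.091 dB → 84.54 dB SPL.

84.54 dB SPL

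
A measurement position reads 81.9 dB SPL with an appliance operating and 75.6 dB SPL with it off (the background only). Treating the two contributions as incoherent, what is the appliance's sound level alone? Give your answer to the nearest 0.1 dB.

80.7 dB SPL

Subtract intensities: L_src = 10·log₁₀(10^(L_total/10) − 10^(L_bg/10)).
L_src = 10·log₁₀(10^(81.9/10) − 10^(75.6/10)) = 10·log₁₀(118600000) = 80.7 dB SPL.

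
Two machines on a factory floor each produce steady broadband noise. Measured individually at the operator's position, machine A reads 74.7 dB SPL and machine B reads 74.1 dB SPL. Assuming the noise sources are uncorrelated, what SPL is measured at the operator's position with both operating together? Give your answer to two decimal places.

Uncorrelated sources add in intensity (power), not in dB.
L_total = 10·log₁₀(10^(74.7/10) + 10^(74.1/10)) = 10·log₁₀(55220000) = 77.42 dB SPL.

77.42 dB SPL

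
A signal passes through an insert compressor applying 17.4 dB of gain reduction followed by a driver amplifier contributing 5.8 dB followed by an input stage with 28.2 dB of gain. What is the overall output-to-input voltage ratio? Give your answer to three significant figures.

6.76

Net gain = (−17.4) + 5.8 + 28.2 = 16.6 dB.
Voltage ratio = 10^(16.6/20) = 6.76.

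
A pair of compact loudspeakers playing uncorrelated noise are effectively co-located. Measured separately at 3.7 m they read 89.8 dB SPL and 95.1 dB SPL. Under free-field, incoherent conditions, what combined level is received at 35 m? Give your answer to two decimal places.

Combined at 3.7 m: 10·log₁₀(10^(89.8/10)+10^(95.1/10)) = 96.223 dB SPL.
Then apply −20·log₁₀(35/3.7) = -19.517 dB → 76.71 dB SPL.

76.71 dB SPL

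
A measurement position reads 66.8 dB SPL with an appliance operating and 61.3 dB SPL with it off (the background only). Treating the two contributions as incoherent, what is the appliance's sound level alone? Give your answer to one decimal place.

65.4 dB SPL

Background correction is a power subtraction:
L_src = 10·log₁₀(10^(66.8/10) − 10^(61.3/10)) = 10·log₁₀(3437000) = 65.4 dB SPL.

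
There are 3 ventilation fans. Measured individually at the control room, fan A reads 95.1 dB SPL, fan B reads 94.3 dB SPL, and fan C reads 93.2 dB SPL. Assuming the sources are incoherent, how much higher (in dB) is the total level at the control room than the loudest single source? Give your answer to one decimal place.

3.9 dB

Add the sources as powers (linear), then convert back to dB:
L_total = 10·log₁₀(10^(95.1/10) + 10^(94.3/10) + 10^(93.2/10)) = 99.04 dB SPL.
Excess over the loudest (95.1 dB): 99.04 − 95.1 = 3.9 dB.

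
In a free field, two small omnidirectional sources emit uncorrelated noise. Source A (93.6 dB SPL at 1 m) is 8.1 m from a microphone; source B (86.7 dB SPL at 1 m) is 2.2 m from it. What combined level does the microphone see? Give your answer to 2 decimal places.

At the listener: L_A = 93.6 − 20·log₁₀(8.1) = 75.430 dB; L_B = 86.7 − 20·log₁₀(2.2) = 79.852 dB.
Combined: 10·log₁₀(10^(75.430/10)+10^(79.852/10)) = 81.19 dB SPL.

81.19 dB SPL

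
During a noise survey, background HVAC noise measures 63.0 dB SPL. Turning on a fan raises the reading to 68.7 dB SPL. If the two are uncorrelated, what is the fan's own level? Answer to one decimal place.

Remove the background by subtracting linear intensities:
L_src = 10·log₁₀(10^(68.7/10) − 10^(63.0/10)) = 10·log₁₀(5418000) = 67.3 dB SPL.

67.3 dB SPL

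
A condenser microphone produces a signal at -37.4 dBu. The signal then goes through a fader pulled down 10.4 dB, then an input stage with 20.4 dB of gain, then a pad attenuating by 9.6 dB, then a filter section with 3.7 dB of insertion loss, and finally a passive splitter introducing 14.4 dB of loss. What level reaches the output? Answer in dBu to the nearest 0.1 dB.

Gain stages sum in dB:
-37.4 − 10.4 + 20.4 − 9.6 − 3.7 − 14.4 = -55.1 dBu.

-55.1 dBu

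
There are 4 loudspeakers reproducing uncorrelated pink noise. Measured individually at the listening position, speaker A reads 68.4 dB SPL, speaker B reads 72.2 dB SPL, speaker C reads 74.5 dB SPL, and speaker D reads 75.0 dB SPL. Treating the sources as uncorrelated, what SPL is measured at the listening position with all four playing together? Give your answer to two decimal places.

Add the sources as powers (linear), then convert back to dB:
L_total = 10·log₁₀(10^(68.4/10) + 10^(72.2/10) + 10^(74.5/10) + 10^(75.0/10)) = 10·log₁₀(83320000) = 79.21 dB SPL.

79.21 dB SPL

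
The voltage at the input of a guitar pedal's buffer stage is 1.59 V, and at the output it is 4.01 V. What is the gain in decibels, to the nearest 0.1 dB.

8.0 dB

Voltage ratio → dB uses the 20·log₁₀ form:
20·log₁₀(4.01/1.59) = 20·log₁₀(2.522) = 8.0 dB.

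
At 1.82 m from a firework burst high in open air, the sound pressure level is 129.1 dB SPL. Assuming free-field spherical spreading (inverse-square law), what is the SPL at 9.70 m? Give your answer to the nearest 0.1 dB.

Inverse-square spreading gives ΔL = −20·log₁₀(d₂/d₁).
ΔL = −20·log₁₀(9.70/1.82) = -14.53 dB, so L₂ = 129.1 + (-14.53) = 114.6 dB SPL.

114.6 dB SPL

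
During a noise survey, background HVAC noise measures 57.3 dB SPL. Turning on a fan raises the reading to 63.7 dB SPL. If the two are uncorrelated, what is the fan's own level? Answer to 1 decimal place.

62.6 dB SPL

Remove the background by subtracting linear intensities:
L_src = 10·log₁₀(10^(63.7/10) − 10^(57.3/10)) = 10·log₁₀(1807000) = 62.6 dB SPL.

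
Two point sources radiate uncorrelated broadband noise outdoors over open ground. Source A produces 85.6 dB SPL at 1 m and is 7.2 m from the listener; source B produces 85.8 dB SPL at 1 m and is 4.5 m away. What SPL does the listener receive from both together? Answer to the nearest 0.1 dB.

74.1 dB SPL

At the listener: L_A = 85.6 − 20·log₁₀(7.2) = 68.45 dB; L_B = 85.8 − 20·log₁₀(4.5) = 72.74 dB.
Combined: 10·log₁₀(10^(68.45/10)+10^(72.74/10)) = 74.1 dB SPL.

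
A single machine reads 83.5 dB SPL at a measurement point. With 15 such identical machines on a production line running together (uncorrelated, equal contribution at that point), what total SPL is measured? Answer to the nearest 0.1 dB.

15 equal incoherent sources raise the level by 10·log₁₀(15) = 11.76 dB.
L_total = 83.5 + 11.76 = 95.3 dB SPL.

95.3 dB SPL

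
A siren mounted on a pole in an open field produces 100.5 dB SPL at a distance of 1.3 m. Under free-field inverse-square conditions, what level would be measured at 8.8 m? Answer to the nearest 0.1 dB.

Inverse-square spreading gives ΔL = −20·log₁₀(d₂/d₁).
ΔL = −20·log₁₀(8.8/1.3) = -16.61 dB, so L₂ = 100.5 + (-16.61) = 83.9 dB SPL.

83.9 dB SPL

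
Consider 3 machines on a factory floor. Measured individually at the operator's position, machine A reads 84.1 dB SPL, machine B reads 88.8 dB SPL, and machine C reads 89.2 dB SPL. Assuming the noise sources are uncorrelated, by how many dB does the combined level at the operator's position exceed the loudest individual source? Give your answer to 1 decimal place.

3.5 dB

Add the sources as powers (linear), then convert back to dB:
L_total = 10·log₁₀(10^(84.1/10) + 10^(88.8/10) + 10^(89.2/10)) = 92.67 dB SPL.
Excess over the loudest (89.2 dB): 92.67 − 89.2 = 3.5 dB.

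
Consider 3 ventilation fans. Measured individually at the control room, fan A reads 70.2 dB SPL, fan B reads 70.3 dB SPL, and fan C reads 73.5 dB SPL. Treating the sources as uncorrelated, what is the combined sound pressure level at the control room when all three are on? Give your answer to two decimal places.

76.39 dB SPL

Uncorrelated sources add in intensity (power), not in dB.
L_total = 10·log₁₀(10^(70.2/10) + 10^(70.3/10) + 10^(73.5/10)) = 10·log₁₀(43570000) = 76.39 dB SPL.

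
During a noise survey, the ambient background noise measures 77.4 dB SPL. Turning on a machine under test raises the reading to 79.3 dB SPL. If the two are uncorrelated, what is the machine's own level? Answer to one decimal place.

74.8 dB SPL

Subtract intensities: L_src = 10·log₁₀(10^(L_total/10) − 10^(L_bg/10)).
L_src = 10·log₁₀(10^(79.3/10) − 10^(77.4/10)) = 10·log₁₀(30160000) = 74.8 dB SPL.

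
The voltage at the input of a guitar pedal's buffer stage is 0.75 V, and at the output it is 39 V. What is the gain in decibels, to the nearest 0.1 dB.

34.3 dB

For a voltage ratio, dB = 20·log₁₀(V₂/V₁).
20·log₁₀(39/0.75) = 20·log₁₀(52.00) = 34.3 dB.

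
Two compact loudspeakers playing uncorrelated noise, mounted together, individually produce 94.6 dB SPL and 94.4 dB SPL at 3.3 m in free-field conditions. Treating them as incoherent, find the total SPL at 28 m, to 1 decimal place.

78.9 dB SPL

Combined at 3.3 m: 10·log₁₀(10^(94.6/10)+10^(94.4/10)) = 97.51 dB SPL.
Then apply −20·log₁₀(28/3.3) = -18.57 dB → 78.9 dB SPL.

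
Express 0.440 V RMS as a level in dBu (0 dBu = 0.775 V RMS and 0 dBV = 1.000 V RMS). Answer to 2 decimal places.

-4.92 dBu

dBu = 20·log₁₀(V / 0.775 V).
20·log₁₀(0.440/0.775) = -4.92 dBu.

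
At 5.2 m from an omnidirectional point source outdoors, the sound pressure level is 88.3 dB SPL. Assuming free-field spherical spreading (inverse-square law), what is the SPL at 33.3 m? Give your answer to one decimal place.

72.2 dB SPL

For a point source in a free field, ΔL = −20·log₁₀(d₂/d₁).
ΔL = −20·log₁₀(33.3/5.2) = -16.13 dB, so L₂ = 88.3 + (-16.13) = 72.2 dB SPL.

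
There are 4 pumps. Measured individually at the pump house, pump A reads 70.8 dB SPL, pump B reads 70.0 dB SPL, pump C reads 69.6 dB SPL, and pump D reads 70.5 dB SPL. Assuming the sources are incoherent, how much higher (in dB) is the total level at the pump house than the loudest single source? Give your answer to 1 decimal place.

5.5 dB

Incoherent sources sum as intensities:
L_total = 10·log₁₀(10^(70.8/10) + 10^(70.0/10) + 10^(69.6/10) + 10^(70.5/10)) = 76.27 dB SPL.
Excess over the loudest (70.8 dB): 76.27 − 70.8 = 5.5 dB.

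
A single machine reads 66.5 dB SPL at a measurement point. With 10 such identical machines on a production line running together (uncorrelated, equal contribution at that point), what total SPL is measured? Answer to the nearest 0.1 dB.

76.5 dB SPL

10 equal incoherent sources raise the level by 10·log₁₀(10) = 10.00 dB.
L_total = 66.5 + 10.00 = 76.5 dB SPL.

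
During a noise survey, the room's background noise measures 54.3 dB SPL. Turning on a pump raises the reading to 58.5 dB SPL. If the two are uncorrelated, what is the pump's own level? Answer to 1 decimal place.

Background correction is a power subtraction:
L_src = 10·log₁₀(10^(58.5/10) − 10^(54.3/10)) = 10·log₁₀(438800) = 56.4 dB SPL.

56.4 dB SPL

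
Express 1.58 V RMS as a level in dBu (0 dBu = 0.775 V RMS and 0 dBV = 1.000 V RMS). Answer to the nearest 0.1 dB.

dBu = 20·log₁₀(V / 0.775 V).
20·log₁₀(1.58/0.775) = +6.2 dBu.

+6.2 dBu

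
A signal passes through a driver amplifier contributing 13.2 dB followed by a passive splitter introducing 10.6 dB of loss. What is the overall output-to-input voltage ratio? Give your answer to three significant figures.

1.35

Net gain = 13.2 + (−10.6) = 2.6 dB.
Voltage ratio = 10^(2.6/20) = 1.35.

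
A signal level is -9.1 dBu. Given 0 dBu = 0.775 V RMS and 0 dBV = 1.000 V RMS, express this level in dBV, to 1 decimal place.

The offset between the scales is 20·log₁₀(0.775/1.000) = −2.214 dB.
So dBV = -9.1 − 2.214 = -11.3 dBV.

-11.3 dBV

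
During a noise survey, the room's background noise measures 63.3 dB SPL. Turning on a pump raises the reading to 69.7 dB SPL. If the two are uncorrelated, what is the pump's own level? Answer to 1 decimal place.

68.6 dB SPL

Subtract intensities: L_src = 10·log₁₀(10^(L_total/10) − 10^(L_bg/10)).
L_src = 10·log₁₀(10^(69.7/10) − 10^(63.3/10)) = 10·log₁₀(7195000) = 68.6 dB SPL.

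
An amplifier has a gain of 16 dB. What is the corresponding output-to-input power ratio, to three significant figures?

39.8

Power ratio = 10^(dB/10).
10^(16/10) = 10^(1.600) = 39.8.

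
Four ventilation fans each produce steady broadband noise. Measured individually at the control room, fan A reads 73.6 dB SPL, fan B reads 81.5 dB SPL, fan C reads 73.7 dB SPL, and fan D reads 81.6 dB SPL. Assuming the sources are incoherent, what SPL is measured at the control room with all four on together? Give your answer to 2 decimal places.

Add the sources as powers (linear), then convert back to dB:
L_total = 10·log₁₀(10^(73.6/10) + 10^(81.5/10) + 10^(73.7/10) + 10^(81.6/10)) = 10·log₁₀(332100000) = 85.21 dB SPL.

85.21 dB SPL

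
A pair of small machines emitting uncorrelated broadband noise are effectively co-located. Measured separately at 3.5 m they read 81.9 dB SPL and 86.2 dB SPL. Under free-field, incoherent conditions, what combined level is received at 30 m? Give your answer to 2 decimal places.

Combined at 3.5 m: 10·log₁₀(10^(81.9/10)+10^(86.2/10)) = 87.572 dB SPL.
Then apply −20·log₁₀(30/3.5) = -18.661 dB → 68.91 dB SPL.

68.91 dB SPL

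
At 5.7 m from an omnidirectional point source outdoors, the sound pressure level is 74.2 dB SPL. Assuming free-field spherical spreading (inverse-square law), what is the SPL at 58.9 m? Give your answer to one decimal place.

Free-field point source: level drops by 20·log₁₀ of the distance ratio.
ΔL = −20·log₁₀(58.9/5.7) = -20.28 dB, so L₂ = 74.2 + (-20.28) = 53.9 dB SPL.

53.9 dB SPL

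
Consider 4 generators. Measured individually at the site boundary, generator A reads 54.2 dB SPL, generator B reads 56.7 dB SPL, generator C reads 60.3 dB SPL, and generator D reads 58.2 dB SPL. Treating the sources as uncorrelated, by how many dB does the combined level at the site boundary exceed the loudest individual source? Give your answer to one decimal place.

Incoherent sources sum as intensities:
L_total = 10·log₁₀(10^(54.2/10) + 10^(56.7/10) + 10^(60.3/10) + 10^(58.2/10)) = 63.91 dB SPL.
Excess over the loudest (60.3 dB): 63.91 − 60.3 = 3.6 dB.

3.6 dB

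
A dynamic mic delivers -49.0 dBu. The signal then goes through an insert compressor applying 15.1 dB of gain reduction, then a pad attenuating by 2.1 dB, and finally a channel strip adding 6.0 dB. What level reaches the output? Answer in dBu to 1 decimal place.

-60.2 dBu

In dB, series stages simply add:
-49.0 − 15.1 − 2.1 + 6.0 = -60.2 dBu.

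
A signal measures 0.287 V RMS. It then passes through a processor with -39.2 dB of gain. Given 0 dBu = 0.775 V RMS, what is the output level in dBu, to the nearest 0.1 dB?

-47.8 dBu

Input level: 20·log₁₀(0.287/0.775) = -8.63 dBu.
Output: -8.63 − 39.2 = -47.8 dBu.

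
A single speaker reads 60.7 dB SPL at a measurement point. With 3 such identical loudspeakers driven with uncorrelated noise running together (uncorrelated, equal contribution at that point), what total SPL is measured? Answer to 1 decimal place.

65.5 dB SPL

3 equal incoherent sources raise the level by 10·log₁₀(3) = 4.77 dB.
L_total = 60.7 + 4.77 = 65.5 dB SPL.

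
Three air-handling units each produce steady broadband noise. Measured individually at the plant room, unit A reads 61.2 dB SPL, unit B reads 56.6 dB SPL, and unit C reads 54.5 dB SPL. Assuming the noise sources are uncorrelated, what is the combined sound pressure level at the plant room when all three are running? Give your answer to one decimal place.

Add the sources as powers (linear), then convert back to dB:
L_total = 10·log₁₀(10^(61.2/10) + 10^(56.6/10) + 10^(54.5/10)) = 10·log₁₀(2057000) = 63.1 dB SPL.

63.1 dB SPL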